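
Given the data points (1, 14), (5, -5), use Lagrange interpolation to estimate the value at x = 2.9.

Lagrange interpolation formula:
P(x) = Σ yᵢ × Lᵢ(x)
where Lᵢ(x) = Π_{j≠i} (x - xⱼ)/(xᵢ - xⱼ)

L_0(2.9) = (2.9 - 5)/(1 - 5) = 0.525000
L_1(2.9) = (2.9 - 1)/(5 - 1) = 0.475000

P(2.9) = 14×L_0(2.9) + (-5)×L_1(2.9)
P(2.9) = 4.975000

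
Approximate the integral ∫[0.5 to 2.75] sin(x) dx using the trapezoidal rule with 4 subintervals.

f(x) = sin(x)
a = 0.5, b = 2.75, n = 4
h = (b - a)/n = 0.562500

Trapezoidal rule: (h/2)[f(x₀) + 2f(x₁) + 2f(x₂) + ... + f(xₙ)]

x_0 = 0.5000, f(x_0) = 0.479426, coefficient = 1
x_1 = 1.0625, f(x_1) = 0.873575, coefficient = 2
x_2 = 1.6250, f(x_2) = 0.998531, coefficient = 2
x_3 = 2.1875, f(x_3) = 0.815789, coefficient = 2
x_4 = 2.7500, f(x_4) = 0.381661, coefficient = 1

I ≈ (0.562500/2) × 6.236878 = 1.754122
Exact value: 1.801885
Error: 0.047763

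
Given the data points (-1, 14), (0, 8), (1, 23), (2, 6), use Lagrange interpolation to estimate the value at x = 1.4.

Lagrange interpolation formula:
P(x) = Σ yᵢ × Lᵢ(x)
where Lᵢ(x) = Π_{j≠i} (x - xⱼ)/(xᵢ - xⱼ)

L_0(1.4) = (1.4 - 0)/(-1 - 0) × (1.4 - 1)/(-1 - 1) × (1.4 - 2)/(-1 - 2) = 0.056000
L_1(1.4) = (1.4 - (-1))/(0 - (-1)) × (1.4 - 1)/(0 - 1) × (1.4 - 2)/(0 - 2) = -0.288000
L_2(1.4) = (1.4 - (-1))/(1 - (-1)) × (1.4 - 0)/(1 - 0) × (1.4 - 2)/(1 - 2) = 1.008000
L_3(1.4) = (1.4 - (-1))/(2 - (-1)) × (1.4 - 0)/(2 - 0) × (1.4 - 1)/(2 - 1) = 0.224000

P(1.4) = 14×L_0(1.4) + 8×L_1(1.4) + 23×L_2(1.4) + 6×L_3(1.4)
P(1.4) = 23.008000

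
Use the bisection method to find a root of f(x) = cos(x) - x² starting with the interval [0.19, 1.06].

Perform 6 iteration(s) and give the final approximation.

f(x) = cos(x) - x²
Initial interval: [0.19, 1.06]

Iteration 1:
  c_1 = (0.190000 + 1.060000)/2 = 0.625000
  f(c_1) = f(0.625000) = 0.420338
  f(a) × f(c) ≥ 0, new interval: [0.625000, 1.060000]
Iteration 2:
  c_2 = (0.625000 + 1.060000)/2 = 0.842500
  f(c_2) = f(0.842500) = -0.044207
  f(a) × f(c) < 0, new interval: [0.625000, 0.842500]
Iteration 3:
  c_3 = (0.625000 + 0.842500)/2 = 0.733750
  f(c_3) = f(0.733750) = 0.204279
  f(a) × f(c) ≥ 0, new interval: [0.733750, 0.842500]
Iteration 4:
  c_4 = (0.733750 + 0.842500)/2 = 0.788125
  f(c_4) = f(0.788125) = 0.084035
  f(a) × f(c) ≥ 0, new interval: [0.788125, 0.842500]
Iteration 5:
  c_5 = (0.788125 + 0.842500)/2 = 0.815312
  f(c_5) = f(0.815312) = 0.020906
  f(a) × f(c) ≥ 0, new interval: [0.815312, 0.842500]
Iteration 6:
  c_6 = (0.815312 + 0.842500)/2 = 0.828906
  f(c_6) = f(0.828906) = -0.011403
  f(a) × f(c) < 0, new interval: [0.815312, 0.828906]

After 6 iteration(s), the approximation is c_6 = 0.828906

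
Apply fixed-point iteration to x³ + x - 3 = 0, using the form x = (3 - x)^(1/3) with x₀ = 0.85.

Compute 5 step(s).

Equation: x³ + x - 3 = 0
Fixed-point form: x = (3 - x)^(1/3)
x₀ = 0.85

x_1 = g(0.850000) = 1.290663
x_2 = g(1.290663) = 1.195664
x_3 = g(1.195664) = 1.217416
x_4 = g(1.217416) = 1.212504
x_5 = g(1.212504) = 1.213617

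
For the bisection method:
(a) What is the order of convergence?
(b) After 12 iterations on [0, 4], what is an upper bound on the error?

(a) Bisection has linear (order 1) convergence; the error is halved each step.

(b) Error bound = (b-a)/2^n = (4 - 0)/2^{12}
    = 4/2^{12}

(a) 1 (linear); (b) error ≤ 9.77e-04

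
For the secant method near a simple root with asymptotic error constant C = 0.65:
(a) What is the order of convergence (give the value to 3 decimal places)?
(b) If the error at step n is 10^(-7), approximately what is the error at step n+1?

(a) Secant method has superlinear convergence with order φ = (1+√5)/2 ≈ 1.618.
    This means |e_{n+1}| ≈ C|e_n|^1.618.

(b) With |e_n| = 10^(-7) and C = 0.65:
    |e_{n+1}| ≈ 0.65 × (10^(-7))^1.618 = 0.65 × 10^(-11.33)

(a) ≈ 1.618 (golden ratio); (b) |e_{n+1}| ≈ 3.067e-12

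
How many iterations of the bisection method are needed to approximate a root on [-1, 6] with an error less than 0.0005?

We need (b-a)/2^n ≤ 0.0005
(6 - (-1))/2^n ≤ 0.0005
7/2^n ≤ 0.0005
2^n ≥ 14000
n ≥ log₂(14000) = 13.77
n ≥ 14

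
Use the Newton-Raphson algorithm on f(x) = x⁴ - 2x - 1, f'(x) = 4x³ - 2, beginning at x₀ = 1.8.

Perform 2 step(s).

f(x) = x⁴ - 2x - 1
f'(x) = 4x³ - 2
x₀ = 1.8

Newton-Raphson formula: x_{n+1} = x_n - f(x_n)/f'(x_n)

Iteration 1:
  f(1.800000) = 5.897600
  f'(1.800000) = 21.328000
  x_1 = 1.800000 - 5.897600/21.328000 = 1.523481
Iteration 2:
  f(1.523481) = 1.340051
  f'(1.523481) = 12.143960
  x_2 = 1.523481 - 1.340051/12.143960 = 1.413134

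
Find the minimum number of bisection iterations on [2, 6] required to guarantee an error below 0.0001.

We need (b-a)/2^n ≤ 0.0001
(6 - 2)/2^n ≤ 0.0001
4/2^n ≤ 0.0001
2^n ≥ 40000
n ≥ log₂(40000) = 15.29
n ≥ 16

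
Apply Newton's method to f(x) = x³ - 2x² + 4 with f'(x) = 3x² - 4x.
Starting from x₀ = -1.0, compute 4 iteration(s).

f(x) = x³ - 2x² + 4
f'(x) = 3x² - 4x
x₀ = -1.0

Newton-Raphson formula: x_{n+1} = x_n - f(x_n)/f'(x_n)

Iteration 1:
  f(-1.000000) = 1.000000
  f'(-1.000000) = 7.000000
  x_1 = -1.000000 - 1.000000/7.000000 = -1.142857
Iteration 2:
  f(-1.142857) = -0.104956
  f'(-1.142857) = 8.489796
  x_2 = -1.142857 - (-0.104956)/8.489796 = -1.130495
Iteration 3:
  f(-1.130495) = -0.000828
  f'(-1.130495) = 8.356032
  x_3 = -1.130495 - (-0.000828)/8.356032 = -1.130395
Iteration 4:
  f(-1.130395) = 0.000000
  f'(-1.130395) = 8.354963
  x_4 = -1.130395 - 0.000000/8.354963 = -1.130395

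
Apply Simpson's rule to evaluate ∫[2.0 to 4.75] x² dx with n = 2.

f(x) = x²
a = 2.0, b = 4.75, n = 2
h = (b - a)/n = 1.375000

Simpson's rule: (h/3)[f(x₀) + 4f(x₁) + 2f(x₂) + ... + f(xₙ)]

x_0 = 2.0000, f(x_0) = 4.000000, coefficient = 1
x_1 = 3.3750, f(x_1) = 11.390625, coefficient = 4
x_2 = 4.7500, f(x_2) = 22.562500, coefficient = 1

I ≈ (1.375000/3) × 72.125000 = 33.057292
Exact value: 33.057292
Error: 0.000000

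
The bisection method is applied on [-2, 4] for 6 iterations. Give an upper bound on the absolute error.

Bisection error bound: |error| ≤ (b-a)/2^n
|error| ≤ (4 - (-2))/2^6 = 6/2^6
|error| ≤ 0.0937500000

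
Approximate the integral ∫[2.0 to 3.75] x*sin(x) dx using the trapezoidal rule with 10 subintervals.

f(x) = x*sin(x)
a = 2.0, b = 3.75, n = 10
h = (b - a)/n = 0.175000

Trapezoidal rule: (h/2)[f(x₀) + 2f(x₁) + 2f(x₂) + ... + f(xₙ)]

x_0 = 2.0000, f(x_0) = 1.818595, coefficient = 1
x_1 = 2.1750, f(x_1) = 1.789927, coefficient = 2
x_2 = 2.3500, f(x_2) = 1.671962, coefficient = 2
x_3 = 2.5250, f(x_3) = 1.460103, coefficient = 2
x_4 = 2.7000, f(x_4) = 1.153926, coefficient = 2
x_5 = 2.8750, f(x_5) = 0.757407, coefficient = 2
x_6 = 3.0500, f(x_6) = 0.278967, coefficient = 2
x_7 = 3.2250, f(x_7) = -0.268677, coefficient = 2
x_8 = 3.4000, f(x_8) = -0.868840, coefficient = 2
x_9 = 3.5750, f(x_9) = -1.501377, coefficient = 2
x_10 = 3.7500, f(x_10) = -2.143355, coefficient = 1

I ≈ (0.175000/2) × 8.622037 = 0.754428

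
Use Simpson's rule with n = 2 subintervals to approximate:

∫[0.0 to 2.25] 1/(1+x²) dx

f(x) = 1/(1+x²)
a = 0.0, b = 2.25, n = 2
h = (b - a)/n = 1.125000

Simpson's rule: (h/3)[f(x₀) + 4f(x₁) + 2f(x₂) + ... + f(xₙ)]

x_0 = 0.0000, f(x_0) = 1.000000, coefficient = 1
x_1 = 1.1250, f(x_1) = 0.441379, coefficient = 4
x_2 = 2.2500, f(x_2) = 0.164948, coefficient = 1

I ≈ (1.125000/3) × 2.930466 = 1.098925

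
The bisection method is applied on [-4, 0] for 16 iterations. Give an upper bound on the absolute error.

Bisection error bound: |error| ≤ (b-a)/2^n
|error| ≤ (0 - (-4))/2^16 = 4/2^16
|error| ≤ 0.0000610352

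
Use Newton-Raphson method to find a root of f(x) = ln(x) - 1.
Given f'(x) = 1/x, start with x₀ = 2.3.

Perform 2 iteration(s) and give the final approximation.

f(x) = ln(x) - 1
f'(x) = 1/x
x₀ = 2.3

Newton-Raphson formula: x_{n+1} = x_n - f(x_n)/f'(x_n)

Iteration 1:
  f(2.300000) = -0.167091
  f'(2.300000) = 0.434783
  x_1 = 2.300000 - (-0.167091)/0.434783 = 2.684309
Iteration 2:
  f(2.684309) = -0.012577
  f'(2.684309) = 0.372535
  x_2 = 2.684309 - (-0.012577)/0.372535 = 2.718069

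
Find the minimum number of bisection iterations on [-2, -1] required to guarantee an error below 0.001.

We need (b-a)/2^n ≤ 0.001
(-1 - (-2))/2^n ≤ 0.001
1/2^n ≤ 0.001
2^n ≥ 1000
n ≥ log₂(1000) = 9.97
n ≥ 10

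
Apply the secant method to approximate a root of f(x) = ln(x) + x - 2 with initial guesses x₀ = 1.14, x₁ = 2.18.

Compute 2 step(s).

f(x) = ln(x) + x - 2
x₀ = 1.14, x₁ = 2.18

Secant formula: x_{n+1} = x_n - f(x_n)(x_n - x_{n-1})/(f(x_n) - f(x_{n-1}))

Iteration 1:
  f(1.140000) = -0.728972
  f(2.180000) = 0.959325
  x_2 = 2.180000 - 0.959325×(2.180000 - 1.140000)/(0.959325 - (-0.728972))
       = 1.589051
Iteration 2:
  f(2.180000) = 0.959325
  f(1.589051) = 0.052187
  x_3 = 1.589051 - 0.052187×(1.589051 - 2.180000)/(0.052187 - 0.959325)
       = 1.555053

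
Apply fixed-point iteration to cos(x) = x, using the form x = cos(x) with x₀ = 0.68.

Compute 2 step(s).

Equation: cos(x) = x
Fixed-point form: x = cos(x)
x₀ = 0.68

x_1 = g(0.680000) = 0.777573
x_2 = g(0.777573) = 0.712618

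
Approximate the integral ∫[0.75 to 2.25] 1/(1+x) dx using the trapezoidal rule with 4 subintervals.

f(x) = 1/(1+x)
a = 0.75, b = 2.25, n = 4
h = (b - a)/n = 0.375000

Trapezoidal rule: (h/2)[f(x₀) + 2f(x₁) + 2f(x₂) + ... + f(xₙ)]

x_0 = 0.7500, f(x_0) = 0.571429, coefficient = 1
x_1 = 1.1250, f(x_1) = 0.470588, coefficient = 2
x_2 = 1.5000, f(x_2) = 0.400000, coefficient = 2
x_3 = 1.8750, f(x_3) = 0.347826, coefficient = 2
x_4 = 2.2500, f(x_4) = 0.307692, coefficient = 1

I ≈ (0.375000/2) × 3.315950 = 0.621741
Exact value: 0.619039
Error: 0.002701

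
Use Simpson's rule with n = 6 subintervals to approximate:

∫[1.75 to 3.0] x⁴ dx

f(x) = x⁴
a = 1.75, b = 3.0, n = 6
h = (b - a)/n = 0.208333

Simpson's rule: (h/3)[f(x₀) + 4f(x₁) + 2f(x₂) + ... + f(xₙ)]

x_0 = 1.7500, f(x_0) = 9.378906, coefficient = 1
x_1 = 1.9583, f(x_1) = 14.707758, coefficient = 4
x_2 = 2.1667, f(x_2) = 22.037809, coefficient = 2
x_3 = 2.3750, f(x_3) = 31.816650, coefficient = 4
x_4 = 2.5833, f(x_4) = 44.537085, coefficient = 2
x_5 = 2.7917, f(x_5) = 60.737127, coefficient = 4
x_6 = 3.0000, f(x_6) = 81.000000, coefficient = 1

I ≈ (0.208333/3) × 652.574834 = 45.317697
Exact value: 45.317383
Error: 0.000314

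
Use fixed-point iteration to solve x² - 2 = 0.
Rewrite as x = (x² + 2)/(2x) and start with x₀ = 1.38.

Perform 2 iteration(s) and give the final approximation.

Equation: x² - 2 = 0
Fixed-point form: x = (x² + 2)/(2x)
x₀ = 1.38

x_1 = g(1.380000) = 1.414638
x_2 = g(1.414638) = 1.414214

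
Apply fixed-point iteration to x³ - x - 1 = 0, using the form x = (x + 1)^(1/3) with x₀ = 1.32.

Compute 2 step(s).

Equation: x³ - x - 1 = 0
Fixed-point form: x = (x + 1)^(1/3)
x₀ = 1.32

x_1 = g(1.320000) = 1.323821
x_2 = g(1.323821) = 1.324548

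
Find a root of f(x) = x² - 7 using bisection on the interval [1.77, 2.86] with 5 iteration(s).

f(x) = x² - 7
Initial interval: [1.77, 2.86]

Iteration 1:
  c_1 = (1.770000 + 2.860000)/2 = 2.315000
  f(c_1) = f(2.315000) = -1.640775
  f(a) × f(c) ≥ 0, new interval: [2.315000, 2.860000]
Iteration 2:
  c_2 = (2.315000 + 2.860000)/2 = 2.587500
  f(c_2) = f(2.587500) = -0.304844
  f(a) × f(c) ≥ 0, new interval: [2.587500, 2.860000]
Iteration 3:
  c_3 = (2.587500 + 2.860000)/2 = 2.723750
  f(c_3) = f(2.723750) = 0.418814
  f(a) × f(c) < 0, new interval: [2.587500, 2.723750]
Iteration 4:
  c_4 = (2.587500 + 2.723750)/2 = 2.655625
  f(c_4) = f(2.655625) = 0.052344
  f(a) × f(c) < 0, new interval: [2.587500, 2.655625]
Iteration 5:
  c_5 = (2.587500 + 2.655625)/2 = 2.621562
  f(c_5) = f(2.621562) = -0.127410
  f(a) × f(c) ≥ 0, new interval: [2.621562, 2.655625]

After 5 iteration(s), the approximation is c_5 = 2.621562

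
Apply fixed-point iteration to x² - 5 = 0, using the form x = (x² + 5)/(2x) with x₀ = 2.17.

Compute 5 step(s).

Equation: x² - 5 = 0
Fixed-point form: x = (x² + 5)/(2x)
x₀ = 2.17

x_1 = g(2.170000) = 2.237074
x_2 = g(2.237074) = 2.236068
x_3 = g(2.236068) = 2.236068
x_4 = g(2.236068) = 2.236068
x_5 = g(2.236068) = 2.236068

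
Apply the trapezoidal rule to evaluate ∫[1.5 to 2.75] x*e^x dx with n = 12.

f(x) = x*e^x
a = 1.5, b = 2.75, n = 12
h = (b - a)/n = 0.104167

Trapezoidal rule: (h/2)[f(x₀) + 2f(x₁) + 2f(x₂) + ... + f(xₙ)]

x_0 = 1.5000, f(x_0) = 6.722534, coefficient = 1
x_1 = 1.6042, f(x_1) = 7.978665, coefficient = 2
x_2 = 1.7083, f(x_2) = 9.429580, coefficient = 2
x_3 = 1.8125, f(x_3) = 11.102909, coefficient = 2
x_4 = 1.9167, f(x_4) = 13.029998, coefficient = 2
x_5 = 2.0208, f(x_5) = 15.246398, coefficient = 2
x_6 = 2.1250, f(x_6) = 17.792407, coefficient = 2
x_7 = 2.2292, f(x_7) = 20.713683, coefficient = 2
x_8 = 2.3333, f(x_8) = 24.061937, coefficient = 2
x_9 = 2.4375, f(x_9) = 27.895710, coefficient = 2
x_10 = 2.5417, f(x_10) = 32.281254, coefficient = 2
x_11 = 2.6458, f(x_11) = 37.293513, coefficient = 2
x_12 = 2.7500, f(x_12) = 43.017238, coefficient = 1

I ≈ (0.104167/2) × 483.391880 = 25.176660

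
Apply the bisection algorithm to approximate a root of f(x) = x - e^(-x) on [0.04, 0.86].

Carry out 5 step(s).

f(x) = x - e^(-x)
Initial interval: [0.04, 0.86]

Iteration 1:
  c_1 = (0.040000 + 0.860000)/2 = 0.450000
  f(c_1) = f(0.450000) = -0.187628
  f(a) × f(c) ≥ 0, new interval: [0.450000, 0.860000]
Iteration 2:
  c_2 = (0.450000 + 0.860000)/2 = 0.655000
  f(c_2) = f(0.655000) = 0.135558
  f(a) × f(c) < 0, new interval: [0.450000, 0.655000]
Iteration 3:
  c_3 = (0.450000 + 0.655000)/2 = 0.552500
  f(c_3) = f(0.552500) = -0.023009
  f(a) × f(c) ≥ 0, new interval: [0.552500, 0.655000]
Iteration 4:
  c_4 = (0.552500 + 0.655000)/2 = 0.603750
  f(c_4) = f(0.603750) = 0.056993
  f(a) × f(c) < 0, new interval: [0.552500, 0.603750]
Iteration 5:
  c_5 = (0.552500 + 0.603750)/2 = 0.578125
  f(c_5) = f(0.578125) = 0.017176
  f(a) × f(c) < 0, new interval: [0.552500, 0.578125]

After 5 iteration(s), the approximation is c_5 = 0.578125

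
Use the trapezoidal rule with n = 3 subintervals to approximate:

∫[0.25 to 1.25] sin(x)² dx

f(x) = sin(x)²
a = 0.25, b = 1.25, n = 3
h = (b - a)/n = 0.333333

Trapezoidal rule: (h/2)[f(x₀) + 2f(x₁) + 2f(x₂) + ... + f(xₙ)]

x_0 = 0.2500, f(x_0) = 0.061209, coefficient = 1
x_1 = 0.5833, f(x_1) = 0.303391, coefficient = 2
x_2 = 0.9167, f(x_2) = 0.629766, coefficient = 2
x_3 = 1.2500, f(x_3) = 0.900572, coefficient = 1

I ≈ (0.333333/2) × 2.828093 = 0.471349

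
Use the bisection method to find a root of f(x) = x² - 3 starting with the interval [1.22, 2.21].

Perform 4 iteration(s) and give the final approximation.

f(x) = x² - 3
Initial interval: [1.22, 2.21]

Iteration 1:
  c_1 = (1.220000 + 2.210000)/2 = 1.715000
  f(c_1) = f(1.715000) = -0.058775
  f(a) × f(c) ≥ 0, new interval: [1.715000, 2.210000]
Iteration 2:
  c_2 = (1.715000 + 2.210000)/2 = 1.962500
  f(c_2) = f(1.962500) = 0.851406
  f(a) × f(c) < 0, new interval: [1.715000, 1.962500]
Iteration 3:
  c_3 = (1.715000 + 1.962500)/2 = 1.838750
  f(c_3) = f(1.838750) = 0.381002
  f(a) × f(c) < 0, new interval: [1.715000, 1.838750]
Iteration 4:
  c_4 = (1.715000 + 1.838750)/2 = 1.776875
  f(c_4) = f(1.776875) = 0.157285
  f(a) × f(c) < 0, new interval: [1.715000, 1.776875]

After 4 iteration(s), the approximation is c_4 = 1.776875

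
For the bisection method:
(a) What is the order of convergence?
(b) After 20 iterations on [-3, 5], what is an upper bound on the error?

(a) Bisection has linear (order 1) convergence; the error is halved each step.

(b) Error bound = (b-a)/2^n = (5 - (-3))/2^{20}
    = 8/2^{20}

(a) 1 (linear); (b) error ≤ 7.63e-06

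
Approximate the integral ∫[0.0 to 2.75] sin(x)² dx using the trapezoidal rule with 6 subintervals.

f(x) = sin(x)²
a = 0.0, b = 2.75, n = 6
h = (b - a)/n = 0.458333

Trapezoidal rule: (h/2)[f(x₀) + 2f(x₁) + 2f(x₂) + ... + f(xₙ)]

x_0 = 0.0000, f(x_0) = 0.000000, coefficient = 1
x_1 = 0.4583, f(x_1) = 0.195766, coefficient = 2
x_2 = 0.9167, f(x_2) = 0.629766, coefficient = 2
x_3 = 1.3750, f(x_3) = 0.962151, coefficient = 2
x_4 = 1.8333, f(x_4) = 0.932643, coefficient = 2
x_5 = 2.2917, f(x_5) = 0.564349, coefficient = 2
x_6 = 2.7500, f(x_6) = 0.145665, coefficient = 1

I ≈ (0.458333/2) × 6.715015 = 1.538858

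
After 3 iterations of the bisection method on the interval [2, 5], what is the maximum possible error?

Bisection error bound: |error| ≤ (b-a)/2^n
|error| ≤ (5 - 2)/2^3 = 3/2^3
|error| ≤ 0.3750000000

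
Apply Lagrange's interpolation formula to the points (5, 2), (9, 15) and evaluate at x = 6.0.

Lagrange interpolation formula:
P(x) = Σ yᵢ × Lᵢ(x)
where Lᵢ(x) = Π_{j≠i} (x - xⱼ)/(xᵢ - xⱼ)

L_0(6.0) = (6.0 - 9)/(5 - 9) = 0.750000
L_1(6.0) = (6.0 - 5)/(9 - 5) = 0.250000

P(6.0) = 2×L_0(6.0) + 15×L_1(6.0)
P(6.0) = 5.250000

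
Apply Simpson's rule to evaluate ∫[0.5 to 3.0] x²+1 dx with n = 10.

f(x) = x²+1
a = 0.5, b = 3.0, n = 10
h = (b - a)/n = 0.250000

Simpson's rule: (h/3)[f(x₀) + 4f(x₁) + 2f(x₂) + ... + f(xₙ)]

x_0 = 0.5000, f(x_0) = 1.250000, coefficient = 1
x_1 = 0.7500, f(x_1) = 1.562500, coefficient = 4
x_2 = 1.0000, f(x_2) = 2.000000, coefficient = 2
x_3 = 1.2500, f(x_3) = 2.562500, coefficient = 4
x_4 = 1.5000, f(x_4) = 3.250000, coefficient = 2
x_5 = 1.7500, f(x_5) = 4.062500, coefficient = 4
x_6 = 2.0000, f(x_6) = 5.000000, coefficient = 2
x_7 = 2.2500, f(x_7) = 6.062500, coefficient = 4
x_8 = 2.5000, f(x_8) = 7.250000, coefficient = 2
x_9 = 2.7500, f(x_9) = 8.562500, coefficient = 4
x_10 = 3.0000, f(x_10) = 10.000000, coefficient = 1

I ≈ (0.250000/3) × 137.500000 = 11.458333
Exact value: 11.458333
Error: 0.000000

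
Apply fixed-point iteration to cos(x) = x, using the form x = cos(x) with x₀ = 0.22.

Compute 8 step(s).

Equation: cos(x) = x
Fixed-point form: x = cos(x)
x₀ = 0.22

x_1 = g(0.220000) = 0.975897
x_2 = g(0.975897) = 0.560425
x_3 = g(0.560425) = 0.847029
x_4 = g(0.847029) = 0.662212
x_5 = g(0.662212) = 0.788634
x_6 = g(0.788634) = 0.704815
x_7 = g(0.704815) = 0.761731
x_8 = g(0.761731) = 0.723642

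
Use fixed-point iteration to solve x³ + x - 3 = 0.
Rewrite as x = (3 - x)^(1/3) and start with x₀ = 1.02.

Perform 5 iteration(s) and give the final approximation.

Equation: x³ + x - 3 = 0
Fixed-point form: x = (3 - x)^(1/3)
x₀ = 1.02

x_1 = g(1.020000) = 1.255707
x_2 = g(1.255707) = 1.203760
x_3 = g(1.203760) = 1.215593
x_4 = g(1.215593) = 1.212918
x_5 = g(1.212918) = 1.213523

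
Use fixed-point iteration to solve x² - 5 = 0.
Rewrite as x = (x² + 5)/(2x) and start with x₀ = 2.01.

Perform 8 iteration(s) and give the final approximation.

Equation: x² - 5 = 0
Fixed-point form: x = (x² + 5)/(2x)
x₀ = 2.01

x_1 = g(2.010000) = 2.248781
x_2 = g(2.248781) = 2.236104
x_3 = g(2.236104) = 2.236068
x_4 = g(2.236068) = 2.236068
x_5 = g(2.236068) = 2.236068
x_6 = g(2.236068) = 2.236068
x_7 = g(2.236068) = 2.236068
x_8 = g(2.236068) = 2.236068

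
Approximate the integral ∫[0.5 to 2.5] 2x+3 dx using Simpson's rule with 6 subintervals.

f(x) = 2x+3
a = 0.5, b = 2.5, n = 6
h = (b - a)/n = 0.333333

Simpson's rule: (h/3)[f(x₀) + 4f(x₁) + 2f(x₂) + ... + f(xₙ)]

x_0 = 0.5000, f(x_0) = 4.000000, coefficient = 1
x_1 = 0.8333, f(x_1) = 4.666667, coefficient = 4
x_2 = 1.1667, f(x_2) = 5.333333, coefficient = 2
x_3 = 1.5000, f(x_3) = 6.000000, coefficient = 4
x_4 = 1.8333, f(x_4) = 6.666667, coefficient = 2
x_5 = 2.1667, f(x_5) = 7.333333, coefficient = 4
x_6 = 2.5000, f(x_6) = 8.000000, coefficient = 1

I ≈ (0.333333/3) × 108.000000 = 12.000000
Exact value: 12.000000
Error: 0.000000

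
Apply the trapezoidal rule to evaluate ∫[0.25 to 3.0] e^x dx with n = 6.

f(x) = e^x
a = 0.25, b = 3.0, n = 6
h = (b - a)/n = 0.458333

Trapezoidal rule: (h/2)[f(x₀) + 2f(x₁) + 2f(x₂) + ... + f(xₙ)]

x_0 = 0.2500, f(x_0) = 1.284025, coefficient = 1
x_1 = 0.7083, f(x_1) = 2.030604, coefficient = 2
x_2 = 1.1667, f(x_2) = 3.211271, coefficient = 2
x_3 = 1.6250, f(x_3) = 5.078419, coefficient = 2
x_4 = 2.0833, f(x_4) = 8.031195, coefficient = 2
x_5 = 2.5417, f(x_5) = 12.700821, coefficient = 2
x_6 = 3.0000, f(x_6) = 20.085537, coefficient = 1

I ≈ (0.458333/2) × 83.474182 = 19.129500
Exact value: 18.801512
Error: 0.327989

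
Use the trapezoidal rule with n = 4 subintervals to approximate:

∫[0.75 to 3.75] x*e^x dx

f(x) = x*e^x
a = 0.75, b = 3.75, n = 4
h = (b - a)/n = 0.750000

Trapezoidal rule: (h/2)[f(x₀) + 2f(x₁) + 2f(x₂) + ... + f(xₙ)]

x_0 = 0.7500, f(x_0) = 1.587750, coefficient = 1
x_1 = 1.5000, f(x_1) = 6.722534, coefficient = 2
x_2 = 2.2500, f(x_2) = 21.347406, coefficient = 2
x_3 = 3.0000, f(x_3) = 60.256611, coefficient = 2
x_4 = 3.7500, f(x_4) = 159.454058, coefficient = 1

I ≈ (0.750000/2) × 337.694908 = 126.635590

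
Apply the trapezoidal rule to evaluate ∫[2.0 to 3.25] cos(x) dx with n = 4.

f(x) = cos(x)
a = 2.0, b = 3.25, n = 4
h = (b - a)/n = 0.312500

Trapezoidal rule: (h/2)[f(x₀) + 2f(x₁) + 2f(x₂) + ... + f(xₙ)]

x_0 = 2.0000, f(x_0) = -0.416147, coefficient = 1
x_1 = 2.3125, f(x_1) = -0.675545, coefficient = 2
x_2 = 2.6250, f(x_2) = -0.869507, coefficient = 2
x_3 = 2.9375, f(x_3) = -0.979245, coefficient = 2
x_4 = 3.2500, f(x_4) = -0.994130, coefficient = 1

I ≈ (0.312500/2) × -6.458872 = -1.009199
Exact value: -1.017493
Error: 0.008294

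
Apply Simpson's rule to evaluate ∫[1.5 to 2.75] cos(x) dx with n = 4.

f(x) = cos(x)
a = 1.5, b = 2.75, n = 4
h = (b - a)/n = 0.312500

Simpson's rule: (h/3)[f(x₀) + 4f(x₁) + 2f(x₂) + ... + f(xₙ)]

x_0 = 1.5000, f(x_0) = 0.070737, coefficient = 1
x_1 = 1.8125, f(x_1) = -0.239357, coefficient = 4
x_2 = 2.1250, f(x_2) = -0.526266, coefficient = 2
x_3 = 2.4375, f(x_3) = -0.762199, coefficient = 4
x_4 = 2.7500, f(x_4) = -0.924302, coefficient = 1

I ≈ (0.312500/3) × -5.912323 = -0.615867
Exact value: -0.615834
Error: 0.000033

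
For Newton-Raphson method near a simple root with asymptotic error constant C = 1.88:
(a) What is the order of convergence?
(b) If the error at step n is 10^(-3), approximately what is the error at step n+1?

(a) Newton-Raphson has quadratic (order 2) convergence near simple roots.
    This means |e_{n+1}| ≈ C|e_n|².

(b) With |e_n| = 10^(-3) and C = 1.88:
    |e_{n+1}| ≈ 1.88 × (10^(-3))² = 1.88 × 10^(-6)

(a) 2 (quadratic); (b) |e_{n+1}| ≈ 1.880e-06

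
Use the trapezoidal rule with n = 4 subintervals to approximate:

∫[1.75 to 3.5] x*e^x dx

f(x) = x*e^x
a = 1.75, b = 3.5, n = 4
h = (b - a)/n = 0.437500

Trapezoidal rule: (h/2)[f(x₀) + 2f(x₁) + 2f(x₂) + ... + f(xₙ)]

x_0 = 1.7500, f(x_0) = 10.070555, coefficient = 1
x_1 = 2.1875, f(x_1) = 19.496975, coefficient = 2
x_2 = 2.6250, f(x_2) = 36.237007, coefficient = 2
x_3 = 3.0625, f(x_3) = 65.479137, coefficient = 2
x_4 = 3.5000, f(x_4) = 115.904082, coefficient = 1

I ≈ (0.437500/2) × 368.400876 = 80.587692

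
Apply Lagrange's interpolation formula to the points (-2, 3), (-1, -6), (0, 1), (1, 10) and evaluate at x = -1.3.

Lagrange interpolation formula:
P(x) = Σ yᵢ × Lᵢ(x)
where Lᵢ(x) = Π_{j≠i} (x - xⱼ)/(xᵢ - xⱼ)

L_0(-1.3) = (-1.3 - (-1))/(-2 - (-1)) × (-1.3 - 0)/(-2 - 0) × (-1.3 - 1)/(-2 - 1) = 0.149500
L_1(-1.3) = (-1.3 - (-2))/(-1 - (-2)) × (-1.3 - 0)/(-1 - 0) × (-1.3 - 1)/(-1 - 1) = 1.046500
L_2(-1.3) = (-1.3 - (-2))/(0 - (-2)) × (-1.3 - (-1))/(0 - (-1)) × (-1.3 - 1)/(0 - 1) = -0.241500
L_3(-1.3) = (-1.3 - (-2))/(1 - (-2)) × (-1.3 - (-1))/(1 - (-1)) × (-1.3 - 0)/(1 - 0) = 0.045500

P(-1.3) = 3×L_0(-1.3) + (-6)×L_1(-1.3) + 1×L_2(-1.3) + 10×L_3(-1.3)
P(-1.3) = -5.617000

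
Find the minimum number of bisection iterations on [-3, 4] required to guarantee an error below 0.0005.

We need (b-a)/2^n ≤ 0.0005
(4 - (-3))/2^n ≤ 0.0005
7/2^n ≤ 0.0005
2^n ≥ 14000
n ≥ log₂(14000) = 13.77
n ≥ 14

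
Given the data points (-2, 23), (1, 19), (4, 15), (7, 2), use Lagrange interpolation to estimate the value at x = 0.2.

Lagrange interpolation formula:
P(x) = Σ yᵢ × Lᵢ(x)
where Lᵢ(x) = Π_{j≠i} (x - xⱼ)/(xᵢ - xⱼ)

L_0(0.2) = (0.2 - 1)/(-2 - 1) × (0.2 - 4)/(-2 - 4) × (0.2 - 7)/(-2 - 7) = 0.127605
L_1(0.2) = (0.2 - (-2))/(1 - (-2)) × (0.2 - 4)/(1 - 4) × (0.2 - 7)/(1 - 7) = 1.052741
L_2(0.2) = (0.2 - (-2))/(4 - (-2)) × (0.2 - 1)/(4 - 1) × (0.2 - 7)/(4 - 7) = -0.221630
L_3(0.2) = (0.2 - (-2))/(7 - (-2)) × (0.2 - 1)/(7 - 1) × (0.2 - 4)/(7 - 4) = 0.041284

P(0.2) = 23×L_0(0.2) + 19×L_1(0.2) + 15×L_2(0.2) + 2×L_3(0.2)
P(0.2) = 19.695111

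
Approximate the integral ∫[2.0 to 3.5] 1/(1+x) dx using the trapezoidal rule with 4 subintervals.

f(x) = 1/(1+x)
a = 2.0, b = 3.5, n = 4
h = (b - a)/n = 0.375000

Trapezoidal rule: (h/2)[f(x₀) + 2f(x₁) + 2f(x₂) + ... + f(xₙ)]

x_0 = 2.0000, f(x_0) = 0.333333, coefficient = 1
x_1 = 2.3750, f(x_1) = 0.296296, coefficient = 2
x_2 = 2.7500, f(x_2) = 0.266667, coefficient = 2
x_3 = 3.1250, f(x_3) = 0.242424, coefficient = 2
x_4 = 3.5000, f(x_4) = 0.222222, coefficient = 1

I ≈ (0.375000/2) × 2.166330 = 0.406187
Exact value: 0.405465
Error: 0.000722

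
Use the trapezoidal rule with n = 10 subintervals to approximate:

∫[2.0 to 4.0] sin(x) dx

f(x) = sin(x)
a = 2.0, b = 4.0, n = 10
h = (b - a)/n = 0.200000

Trapezoidal rule: (h/2)[f(x₀) + 2f(x₁) + 2f(x₂) + ... + f(xₙ)]

x_0 = 2.0000, f(x_0) = 0.909297, coefficient = 1
x_1 = 2.2000, f(x_1) = 0.808496, coefficient = 2
x_2 = 2.4000, f(x_2) = 0.675463, coefficient = 2
x_3 = 2.6000, f(x_3) = 0.515501, coefficient = 2
x_4 = 2.8000, f(x_4) = 0.334988, coefficient = 2
x_5 = 3.0000, f(x_5) = 0.141120, coefficient = 2
x_6 = 3.2000, f(x_6) = -0.058374, coefficient = 2
x_7 = 3.4000, f(x_7) = -0.255541, coefficient = 2
x_8 = 3.6000, f(x_8) = -0.442520, coefficient = 2
x_9 = 3.8000, f(x_9) = -0.611858, coefficient = 2
x_10 = 4.0000, f(x_10) = -0.756802, coefficient = 1

I ≈ (0.200000/2) × 2.367046 = 0.236705
Exact value: 0.237497
Error: 0.000792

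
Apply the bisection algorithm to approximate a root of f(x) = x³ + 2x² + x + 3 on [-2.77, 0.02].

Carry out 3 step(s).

f(x) = x³ + 2x² + x + 3
Initial interval: [-2.77, 0.02]

Iteration 1:
  c_1 = (-2.770000 + 0.020000)/2 = -1.375000
  f(c_1) = f(-1.375000) = 2.806641
  f(a) × f(c) < 0, new interval: [-2.770000, -1.375000]
Iteration 2:
  c_2 = (-2.770000 + (-1.375000))/2 = -2.072500
  f(c_2) = f(-2.072500) = 0.616094
  f(a) × f(c) < 0, new interval: [-2.770000, -2.072500]
Iteration 3:
  c_3 = (-2.770000 + (-2.072500))/2 = -2.421250
  f(c_3) = f(-2.421250) = -1.890808
  f(a) × f(c) ≥ 0, new interval: [-2.421250, -2.072500]

After 3 iteration(s), the approximation is c_3 = -2.421250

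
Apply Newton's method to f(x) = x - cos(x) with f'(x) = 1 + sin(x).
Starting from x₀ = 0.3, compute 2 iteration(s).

f(x) = x - cos(x)
f'(x) = 1 + sin(x)
x₀ = 0.3

Newton-Raphson formula: x_{n+1} = x_n - f(x_n)/f'(x_n)

Iteration 1:
  f(0.300000) = -0.655336
  f'(0.300000) = 1.295520
  x_1 = 0.300000 - (-0.655336)/1.295520 = 0.805848
Iteration 2:
  f(0.805848) = 0.113349
  f'(0.805848) = 1.721418
  x_2 = 0.805848 - 0.113349/1.721418 = 0.740002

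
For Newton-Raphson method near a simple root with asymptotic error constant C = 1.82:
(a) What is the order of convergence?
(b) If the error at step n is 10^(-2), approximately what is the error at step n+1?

(a) Newton-Raphson has quadratic (order 2) convergence near simple roots.
    This means |e_{n+1}| ≈ C|e_n|².

(b) With |e_n| = 10^(-2) and C = 1.82:
    |e_{n+1}| ≈ 1.82 × (10^(-2))² = 1.82 × 10^(-4)

(a) 2 (quadratic); (b) |e_{n+1}| ≈ 1.820e-04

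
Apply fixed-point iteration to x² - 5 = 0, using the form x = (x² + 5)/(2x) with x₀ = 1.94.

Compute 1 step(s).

Equation: x² - 5 = 0
Fixed-point form: x = (x² + 5)/(2x)
x₀ = 1.94

x_1 = g(1.940000) = 2.258660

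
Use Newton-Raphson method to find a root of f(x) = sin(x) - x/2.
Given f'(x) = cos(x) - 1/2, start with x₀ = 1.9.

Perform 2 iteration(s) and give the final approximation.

f(x) = sin(x) - x/2
f'(x) = cos(x) - 1/2
x₀ = 1.9

Newton-Raphson formula: x_{n+1} = x_n - f(x_n)/f'(x_n)

Iteration 1:
  f(1.900000) = -0.003700
  f'(1.900000) = -0.823290
  x_1 = 1.900000 - (-0.003700)/(-0.823290) = 1.895506
Iteration 2:
  f(1.895506) = -0.000010
  f'(1.895506) = -0.819034
  x_2 = 1.895506 - (-0.000010)/(-0.819034) = 1.895494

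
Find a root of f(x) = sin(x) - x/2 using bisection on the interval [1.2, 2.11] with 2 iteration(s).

f(x) = sin(x) - x/2
Initial interval: [1.2, 2.11]

Iteration 1:
  c_1 = (1.200000 + 2.110000)/2 = 1.655000
  f(c_1) = f(1.655000) = 0.168957
  f(a) × f(c) ≥ 0, new interval: [1.655000, 2.110000]
Iteration 2:
  c_2 = (1.655000 + 2.110000)/2 = 1.882500
  f(c_2) = f(1.882500) = 0.010562
  f(a) × f(c) ≥ 0, new interval: [1.882500, 2.110000]

After 2 iteration(s), the approximation is c_2 = 1.882500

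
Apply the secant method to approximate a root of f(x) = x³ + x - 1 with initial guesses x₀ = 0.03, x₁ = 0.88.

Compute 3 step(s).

f(x) = x³ + x - 1
x₀ = 0.03, x₁ = 0.88

Secant formula: x_{n+1} = x_n - f(x_n)(x_n - x_{n-1})/(f(x_n) - f(x_{n-1}))

Iteration 1:
  f(0.030000) = -0.969973
  f(0.880000) = 0.561472
  x_2 = 0.880000 - 0.561472×(0.880000 - 0.030000)/(0.561472 - (-0.969973))
       = 0.568365
Iteration 2:
  f(0.880000) = 0.561472
  f(0.568365) = -0.248030
  x_3 = 0.568365 - (-0.248030)×(0.568365 - 0.880000)/(-0.248030 - 0.561472)
       = 0.663850
Iteration 3:
  f(0.568365) = -0.248030
  f(0.663850) = -0.043594
  x_4 = 0.663850 - (-0.043594)×(0.663850 - 0.568365)/(-0.043594 - (-0.248030))
       = 0.684211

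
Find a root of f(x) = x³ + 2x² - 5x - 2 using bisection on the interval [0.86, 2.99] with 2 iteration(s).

f(x) = x³ + 2x² - 5x - 2
Initial interval: [0.86, 2.99]

Iteration 1:
  c_1 = (0.860000 + 2.990000)/2 = 1.925000
  f(c_1) = f(1.925000) = 2.919578
  f(a) × f(c) < 0, new interval: [0.860000, 1.925000]
Iteration 2:
  c_2 = (0.860000 + 1.925000)/2 = 1.392500
  f(c_2) = f(1.392500) = -2.384252
  f(a) × f(c) ≥ 0, new interval: [1.392500, 1.925000]

After 2 iteration(s), the approximation is c_2 = 1.392500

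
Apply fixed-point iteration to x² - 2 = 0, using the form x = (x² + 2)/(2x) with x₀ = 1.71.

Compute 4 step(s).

Equation: x² - 2 = 0
Fixed-point form: x = (x² + 2)/(2x)
x₀ = 1.71

x_1 = g(1.710000) = 1.439795
x_2 = g(1.439795) = 1.414441
x_3 = g(1.414441) = 1.414214
x_4 = g(1.414214) = 1.414214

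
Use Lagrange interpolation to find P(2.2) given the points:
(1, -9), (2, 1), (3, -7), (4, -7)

Lagrange interpolation formula:
P(x) = Σ yᵢ × Lᵢ(x)
where Lᵢ(x) = Π_{j≠i} (x - xⱼ)/(xᵢ - xⱼ)

L_0(2.2) = (2.2 - 2)/(1 - 2) × (2.2 - 3)/(1 - 3) × (2.2 - 4)/(1 - 4) = -0.048000
L_1(2.2) = (2.2 - 1)/(2 - 1) × (2.2 - 3)/(2 - 3) × (2.2 - 4)/(2 - 4) = 0.864000
L_2(2.2) = (2.2 - 1)/(3 - 1) × (2.2 - 2)/(3 - 2) × (2.2 - 4)/(3 - 4) = 0.216000
L_3(2.2) = (2.2 - 1)/(4 - 1) × (2.2 - 2)/(4 - 2) × (2.2 - 3)/(4 - 3) = -0.032000

P(2.2) = (-9)×L_0(2.2) + 1×L_1(2.2) + (-7)×L_2(2.2) + (-7)×L_3(2.2)
P(2.2) = 0.008000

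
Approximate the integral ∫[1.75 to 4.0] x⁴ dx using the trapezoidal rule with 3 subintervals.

f(x) = x⁴
a = 1.75, b = 4.0, n = 3
h = (b - a)/n = 0.750000

Trapezoidal rule: (h/2)[f(x₀) + 2f(x₁) + 2f(x₂) + ... + f(xₙ)]

x_0 = 1.7500, f(x_0) = 9.378906, coefficient = 1
x_1 = 2.5000, f(x_1) = 39.062500, coefficient = 2
x_2 = 3.2500, f(x_2) = 111.566406, coefficient = 2
x_3 = 4.0000, f(x_3) = 256.000000, coefficient = 1

I ≈ (0.750000/2) × 566.636719 = 212.488770
Exact value: 201.517383
Error: 10.971387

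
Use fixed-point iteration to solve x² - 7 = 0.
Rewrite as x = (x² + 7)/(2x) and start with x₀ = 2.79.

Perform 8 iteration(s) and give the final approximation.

Equation: x² - 7 = 0
Fixed-point form: x = (x² + 7)/(2x)
x₀ = 2.79

x_1 = g(2.790000) = 2.649480
x_2 = g(2.649480) = 2.645754
x_3 = g(2.645754) = 2.645751
x_4 = g(2.645751) = 2.645751
x_5 = g(2.645751) = 2.645751
x_6 = g(2.645751) = 2.645751
x_7 = g(2.645751) = 2.645751
x_8 = g(2.645751) = 2.645751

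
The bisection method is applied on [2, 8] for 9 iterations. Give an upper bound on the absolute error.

Bisection error bound: |error| ≤ (b-a)/2^n
|error| ≤ (8 - 2)/2^9 = 6/2^9
|error| ≤ 0.0117187500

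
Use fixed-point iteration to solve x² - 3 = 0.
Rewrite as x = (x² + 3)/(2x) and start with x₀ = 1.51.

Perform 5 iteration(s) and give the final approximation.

Equation: x² - 3 = 0
Fixed-point form: x = (x² + 3)/(2x)
x₀ = 1.51

x_1 = g(1.510000) = 1.748377
x_2 = g(1.748377) = 1.732127
x_3 = g(1.732127) = 1.732051
x_4 = g(1.732051) = 1.732051
x_5 = g(1.732051) = 1.732051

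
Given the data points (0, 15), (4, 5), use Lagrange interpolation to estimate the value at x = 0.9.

Lagrange interpolation formula:
P(x) = Σ yᵢ × Lᵢ(x)
where Lᵢ(x) = Π_{j≠i} (x - xⱼ)/(xᵢ - xⱼ)

L_0(0.9) = (0.9 - 4)/(0 - 4) = 0.775000
L_1(0.9) = (0.9 - 0)/(4 - 0) = 0.225000

P(0.9) = 15×L_0(0.9) + 5×L_1(0.9)
P(0.9) = 12.750000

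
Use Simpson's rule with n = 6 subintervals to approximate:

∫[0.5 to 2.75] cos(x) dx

f(x) = cos(x)
a = 0.5, b = 2.75, n = 6
h = (b - a)/n = 0.375000

Simpson's rule: (h/3)[f(x₀) + 4f(x₁) + 2f(x₂) + ... + f(xₙ)]

x_0 = 0.5000, f(x_0) = 0.877583, coefficient = 1
x_1 = 0.8750, f(x_1) = 0.640997, coefficient = 4
x_2 = 1.2500, f(x_2) = 0.315322, coefficient = 2
x_3 = 1.6250, f(x_3) = -0.054177, coefficient = 4
x_4 = 2.0000, f(x_4) = -0.416147, coefficient = 2
x_5 = 2.3750, f(x_5) = -0.720278, coefficient = 4
x_6 = 2.7500, f(x_6) = -0.924302, coefficient = 1

I ≈ (0.375000/3) × -0.782204 = -0.097775
Exact value: -0.097765
Error: 0.000011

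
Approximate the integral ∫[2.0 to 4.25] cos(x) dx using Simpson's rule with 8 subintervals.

f(x) = cos(x)
a = 2.0, b = 4.25, n = 8
h = (b - a)/n = 0.281250

Simpson's rule: (h/3)[f(x₀) + 4f(x₁) + 2f(x₂) + ... + f(xₙ)]

x_0 = 2.0000, f(x_0) = -0.416147, coefficient = 1
x_1 = 2.2812, f(x_1) = -0.652178, coefficient = 4
x_2 = 2.5625, f(x_2) = -0.836960, coefficient = 2
x_3 = 2.8438, f(x_3) = -0.955972, coefficient = 4
x_4 = 3.1250, f(x_4) = -0.999862, coefficient = 2
x_5 = 3.4062, f(x_5) = -0.965182, coefficient = 4
x_6 = 3.6875, f(x_6) = -0.854657, coefficient = 2
x_7 = 3.9688, f(x_7) = -0.676971, coefficient = 4
x_8 = 4.2500, f(x_8) = -0.446087, coefficient = 1

I ≈ (0.281250/3) × -19.246401 = -1.804350
Exact value: -1.804287
Error: 0.000063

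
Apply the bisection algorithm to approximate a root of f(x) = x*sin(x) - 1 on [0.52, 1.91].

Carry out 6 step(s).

f(x) = x*sin(x) - 1
Initial interval: [0.52, 1.91]

Iteration 1:
  c_1 = (0.520000 + 1.910000)/2 = 1.215000
  f(c_1) = f(1.215000) = 0.138904
  f(a) × f(c) < 0, new interval: [0.520000, 1.215000]
Iteration 2:
  c_2 = (0.520000 + 1.215000)/2 = 0.867500
  f(c_2) = f(0.867500) = -0.338345
  f(a) × f(c) ≥ 0, new interval: [0.867500, 1.215000]
Iteration 3:
  c_3 = (0.867500 + 1.215000)/2 = 1.041250
  f(c_3) = f(1.041250) = -0.101363
  f(a) × f(c) ≥ 0, new interval: [1.041250, 1.215000]
Iteration 4:
  c_4 = (1.041250 + 1.215000)/2 = 1.128125
  f(c_4) = f(1.128125) = 0.019386
  f(a) × f(c) < 0, new interval: [1.041250, 1.128125]
Iteration 5:
  c_5 = (1.041250 + 1.128125)/2 = 1.084687
  f(c_5) = f(1.084687) = -0.040965
  f(a) × f(c) ≥ 0, new interval: [1.084687, 1.128125]
Iteration 6:
  c_6 = (1.084687 + 1.128125)/2 = 1.106406
  f(c_6) = f(1.106406) = -0.010768
  f(a) × f(c) ≥ 0, new interval: [1.106406, 1.128125]

After 6 iteration(s), the approximation is c_6 = 1.106406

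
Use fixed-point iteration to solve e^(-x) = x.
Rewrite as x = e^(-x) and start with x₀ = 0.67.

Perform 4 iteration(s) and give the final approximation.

Equation: e^(-x) = x
Fixed-point form: x = e^(-x)
x₀ = 0.67

x_1 = g(0.670000) = 0.511709
x_2 = g(0.511709) = 0.599470
x_3 = g(0.599470) = 0.549102
x_4 = g(0.549102) = 0.577468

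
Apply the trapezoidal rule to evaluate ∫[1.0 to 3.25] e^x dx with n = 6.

f(x) = e^x
a = 1.0, b = 3.25, n = 6
h = (b - a)/n = 0.375000

Trapezoidal rule: (h/2)[f(x₀) + 2f(x₁) + 2f(x₂) + ... + f(xₙ)]

x_0 = 1.0000, f(x_0) = 2.718282, coefficient = 1
x_1 = 1.3750, f(x_1) = 3.955077, coefficient = 2
x_2 = 1.7500, f(x_2) = 5.754603, coefficient = 2
x_3 = 2.1250, f(x_3) = 8.372897, coefficient = 2
x_4 = 2.5000, f(x_4) = 12.182494, coefficient = 2
x_5 = 2.8750, f(x_5) = 17.725424, coefficient = 2
x_6 = 3.2500, f(x_6) = 25.790340, coefficient = 1

I ≈ (0.375000/2) × 124.489612 = 23.341802
Exact value: 23.072058
Error: 0.269744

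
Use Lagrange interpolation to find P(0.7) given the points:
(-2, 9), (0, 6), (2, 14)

Lagrange interpolation formula:
P(x) = Σ yᵢ × Lᵢ(x)
where Lᵢ(x) = Π_{j≠i} (x - xⱼ)/(xᵢ - xⱼ)

L_0(0.7) = (0.7 - 0)/(-2 - 0) × (0.7 - 2)/(-2 - 2) = -0.113750
L_1(0.7) = (0.7 - (-2))/(0 - (-2)) × (0.7 - 2)/(0 - 2) = 0.877500
L_2(0.7) = (0.7 - (-2))/(2 - (-2)) × (0.7 - 0)/(2 - 0) = 0.236250

P(0.7) = 9×L_0(0.7) + 6×L_1(0.7) + 14×L_2(0.7)
P(0.7) = 7.548750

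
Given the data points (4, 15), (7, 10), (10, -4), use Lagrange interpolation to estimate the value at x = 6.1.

Lagrange interpolation formula:
P(x) = Σ yᵢ × Lᵢ(x)
where Lᵢ(x) = Π_{j≠i} (x - xⱼ)/(xᵢ - xⱼ)

L_0(6.1) = (6.1 - 7)/(4 - 7) × (6.1 - 10)/(4 - 10) = 0.195000
L_1(6.1) = (6.1 - 4)/(7 - 4) × (6.1 - 10)/(7 - 10) = 0.910000
L_2(6.1) = (6.1 - 4)/(10 - 4) × (6.1 - 7)/(10 - 7) = -0.105000

P(6.1) = 15×L_0(6.1) + 10×L_1(6.1) + (-4)×L_2(6.1)
P(6.1) = 12.445000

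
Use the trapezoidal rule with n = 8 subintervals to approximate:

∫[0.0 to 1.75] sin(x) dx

f(x) = sin(x)
a = 0.0, b = 1.75, n = 8
h = (b - a)/n = 0.218750

Trapezoidal rule: (h/2)[f(x₀) + 2f(x₁) + 2f(x₂) + ... + f(xₙ)]

x_0 = 0.0000, f(x_0) = 0.000000, coefficient = 1
x_1 = 0.2188, f(x_1) = 0.217010, coefficient = 2
x_2 = 0.4375, f(x_2) = 0.423676, coefficient = 2
x_3 = 0.6562, f(x_3) = 0.610150, coefficient = 2
x_4 = 0.8750, f(x_4) = 0.767544, coefficient = 2
x_5 = 1.0938, f(x_5) = 0.888355, coefficient = 2
x_6 = 1.3125, f(x_6) = 0.966827, coefficient = 2
x_7 = 1.5312, f(x_7) = 0.999218, coefficient = 2
x_8 = 1.7500, f(x_8) = 0.983986, coefficient = 1

I ≈ (0.218750/2) × 10.729544 = 1.173544
Exact value: 1.178246
Error: 0.004702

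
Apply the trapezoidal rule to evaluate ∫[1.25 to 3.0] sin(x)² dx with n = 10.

f(x) = sin(x)²
a = 1.25, b = 3.0, n = 10
h = (b - a)/n = 0.175000

Trapezoidal rule: (h/2)[f(x₀) + 2f(x₁) + 2f(x₂) + ... + f(xₙ)]

x_0 = 1.2500, f(x_0) = 0.900572, coefficient = 1
x_1 = 1.4250, f(x_1) = 0.978894, coefficient = 2
x_2 = 1.6000, f(x_2) = 0.999147, coefficient = 2
x_3 = 1.7750, f(x_3) = 0.958877, coefficient = 2
x_4 = 1.9500, f(x_4) = 0.862966, coefficient = 2
x_5 = 2.1250, f(x_5) = 0.723044, coefficient = 2
x_6 = 2.3000, f(x_6) = 0.556076, coefficient = 2
x_7 = 2.4750, f(x_7) = 0.382309, coefficient = 2
x_8 = 2.6500, f(x_8) = 0.222813, coefficient = 2
x_9 = 2.8250, f(x_9) = 0.096927, coefficient = 2
x_10 = 3.0000, f(x_10) = 0.019915, coefficient = 1

I ≈ (0.175000/2) × 12.482593 = 1.092227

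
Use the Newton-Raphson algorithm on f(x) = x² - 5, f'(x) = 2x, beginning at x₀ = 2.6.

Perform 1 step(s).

f(x) = x² - 5
f'(x) = 2x
x₀ = 2.6

Newton-Raphson formula: x_{n+1} = x_n - f(x_n)/f'(x_n)

Iteration 1:
  f(2.600000) = 1.760000
  f'(2.600000) = 5.200000
  x_1 = 2.600000 - 1.760000/5.200000 = 2.261538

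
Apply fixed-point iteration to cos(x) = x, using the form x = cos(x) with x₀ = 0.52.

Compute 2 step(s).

Equation: cos(x) = x
Fixed-point form: x = cos(x)
x₀ = 0.52

x_1 = g(0.520000) = 0.867819
x_2 = g(0.867819) = 0.646492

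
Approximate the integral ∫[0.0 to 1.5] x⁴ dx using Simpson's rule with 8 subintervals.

f(x) = x⁴
a = 0.0, b = 1.5, n = 8
h = (b - a)/n = 0.187500

Simpson's rule: (h/3)[f(x₀) + 4f(x₁) + 2f(x₂) + ... + f(xₙ)]

x_0 = 0.0000, f(x_0) = 0.000000, coefficient = 1
x_1 = 0.1875, f(x_1) = 0.001236, coefficient = 4
x_2 = 0.3750, f(x_2) = 0.019775, coefficient = 2
x_3 = 0.5625, f(x_3) = 0.100113, coefficient = 4
x_4 = 0.7500, f(x_4) = 0.316406, coefficient = 2
x_5 = 0.9375, f(x_5) = 0.772476, coefficient = 4
x_6 = 1.1250, f(x_6) = 1.601807, coefficient = 2
x_7 = 1.3125, f(x_7) = 2.967545, coefficient = 4
x_8 = 1.5000, f(x_8) = 5.062500, coefficient = 1

I ≈ (0.187500/3) × 24.303955 = 1.518997
Exact value: 1.518750
Error: 0.000247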